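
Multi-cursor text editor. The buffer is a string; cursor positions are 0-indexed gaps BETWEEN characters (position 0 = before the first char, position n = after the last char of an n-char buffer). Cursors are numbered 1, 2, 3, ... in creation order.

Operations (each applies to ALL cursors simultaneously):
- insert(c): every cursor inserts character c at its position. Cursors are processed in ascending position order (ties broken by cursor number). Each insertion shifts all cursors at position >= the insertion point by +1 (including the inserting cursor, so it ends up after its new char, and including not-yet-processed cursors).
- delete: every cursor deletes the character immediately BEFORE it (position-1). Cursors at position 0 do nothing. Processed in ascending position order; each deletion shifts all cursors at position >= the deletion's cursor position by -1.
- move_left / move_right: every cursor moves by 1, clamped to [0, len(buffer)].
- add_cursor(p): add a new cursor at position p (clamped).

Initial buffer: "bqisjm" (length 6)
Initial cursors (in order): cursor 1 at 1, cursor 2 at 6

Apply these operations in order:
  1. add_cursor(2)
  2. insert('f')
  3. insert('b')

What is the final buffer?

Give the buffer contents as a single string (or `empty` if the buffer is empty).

After op 1 (add_cursor(2)): buffer="bqisjm" (len 6), cursors c1@1 c3@2 c2@6, authorship ......
After op 2 (insert('f')): buffer="bfqfisjmf" (len 9), cursors c1@2 c3@4 c2@9, authorship .1.3....2
After op 3 (insert('b')): buffer="bfbqfbisjmfb" (len 12), cursors c1@3 c3@6 c2@12, authorship .11.33....22

Answer: bfbqfbisjmfb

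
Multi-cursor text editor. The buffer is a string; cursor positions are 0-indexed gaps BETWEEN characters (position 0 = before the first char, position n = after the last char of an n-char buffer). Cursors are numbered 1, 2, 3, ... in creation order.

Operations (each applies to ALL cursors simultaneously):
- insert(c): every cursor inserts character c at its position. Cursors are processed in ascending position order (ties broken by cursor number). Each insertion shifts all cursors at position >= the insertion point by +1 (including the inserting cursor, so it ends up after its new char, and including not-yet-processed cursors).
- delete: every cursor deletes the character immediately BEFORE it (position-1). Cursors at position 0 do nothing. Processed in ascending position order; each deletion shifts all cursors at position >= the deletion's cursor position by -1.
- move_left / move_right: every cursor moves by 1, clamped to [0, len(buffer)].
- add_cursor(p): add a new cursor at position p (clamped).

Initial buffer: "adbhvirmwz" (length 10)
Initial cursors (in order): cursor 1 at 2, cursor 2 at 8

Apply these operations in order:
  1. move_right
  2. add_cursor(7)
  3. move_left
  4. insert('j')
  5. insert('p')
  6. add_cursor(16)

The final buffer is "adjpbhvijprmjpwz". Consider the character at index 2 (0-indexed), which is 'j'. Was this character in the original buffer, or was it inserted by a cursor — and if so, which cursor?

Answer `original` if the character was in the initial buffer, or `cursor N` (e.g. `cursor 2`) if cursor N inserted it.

After op 1 (move_right): buffer="adbhvirmwz" (len 10), cursors c1@3 c2@9, authorship ..........
After op 2 (add_cursor(7)): buffer="adbhvirmwz" (len 10), cursors c1@3 c3@7 c2@9, authorship ..........
After op 3 (move_left): buffer="adbhvirmwz" (len 10), cursors c1@2 c3@6 c2@8, authorship ..........
After op 4 (insert('j')): buffer="adjbhvijrmjwz" (len 13), cursors c1@3 c3@8 c2@11, authorship ..1....3..2..
After op 5 (insert('p')): buffer="adjpbhvijprmjpwz" (len 16), cursors c1@4 c3@10 c2@14, authorship ..11....33..22..
After op 6 (add_cursor(16)): buffer="adjpbhvijprmjpwz" (len 16), cursors c1@4 c3@10 c2@14 c4@16, authorship ..11....33..22..
Authorship (.=original, N=cursor N): . . 1 1 . . . . 3 3 . . 2 2 . .
Index 2: author = 1

Answer: cursor 1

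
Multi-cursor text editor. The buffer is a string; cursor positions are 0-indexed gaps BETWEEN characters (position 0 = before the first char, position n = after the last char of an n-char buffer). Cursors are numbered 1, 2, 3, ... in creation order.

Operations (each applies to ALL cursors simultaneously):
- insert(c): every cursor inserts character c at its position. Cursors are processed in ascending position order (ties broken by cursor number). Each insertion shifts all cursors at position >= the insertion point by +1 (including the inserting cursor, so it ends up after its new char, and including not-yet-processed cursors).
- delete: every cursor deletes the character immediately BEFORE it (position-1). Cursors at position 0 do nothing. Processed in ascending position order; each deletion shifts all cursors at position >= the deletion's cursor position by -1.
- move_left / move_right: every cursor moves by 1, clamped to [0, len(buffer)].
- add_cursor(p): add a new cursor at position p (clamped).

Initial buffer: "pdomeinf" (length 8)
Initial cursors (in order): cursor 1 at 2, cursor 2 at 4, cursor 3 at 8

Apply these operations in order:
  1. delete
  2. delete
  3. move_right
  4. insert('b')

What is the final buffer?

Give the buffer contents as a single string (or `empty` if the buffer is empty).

After op 1 (delete): buffer="poein" (len 5), cursors c1@1 c2@2 c3@5, authorship .....
After op 2 (delete): buffer="ei" (len 2), cursors c1@0 c2@0 c3@2, authorship ..
After op 3 (move_right): buffer="ei" (len 2), cursors c1@1 c2@1 c3@2, authorship ..
After op 4 (insert('b')): buffer="ebbib" (len 5), cursors c1@3 c2@3 c3@5, authorship .12.3

Answer: ebbib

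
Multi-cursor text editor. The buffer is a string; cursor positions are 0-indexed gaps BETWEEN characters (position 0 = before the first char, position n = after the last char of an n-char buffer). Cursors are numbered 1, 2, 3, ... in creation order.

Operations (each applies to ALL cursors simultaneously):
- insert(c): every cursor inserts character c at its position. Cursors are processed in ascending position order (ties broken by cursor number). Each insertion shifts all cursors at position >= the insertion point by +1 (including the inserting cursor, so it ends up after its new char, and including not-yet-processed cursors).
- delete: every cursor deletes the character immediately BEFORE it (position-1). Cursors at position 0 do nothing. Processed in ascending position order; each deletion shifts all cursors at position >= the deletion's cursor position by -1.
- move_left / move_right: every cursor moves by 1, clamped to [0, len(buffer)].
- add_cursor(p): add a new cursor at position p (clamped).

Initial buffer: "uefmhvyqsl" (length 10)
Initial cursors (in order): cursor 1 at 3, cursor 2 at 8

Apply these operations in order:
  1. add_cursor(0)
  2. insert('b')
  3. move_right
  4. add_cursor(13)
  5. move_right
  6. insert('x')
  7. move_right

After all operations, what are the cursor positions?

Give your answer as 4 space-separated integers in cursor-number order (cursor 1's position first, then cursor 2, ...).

Answer: 10 17 5 17

Derivation:
After op 1 (add_cursor(0)): buffer="uefmhvyqsl" (len 10), cursors c3@0 c1@3 c2@8, authorship ..........
After op 2 (insert('b')): buffer="buefbmhvyqbsl" (len 13), cursors c3@1 c1@5 c2@11, authorship 3...1.....2..
After op 3 (move_right): buffer="buefbmhvyqbsl" (len 13), cursors c3@2 c1@6 c2@12, authorship 3...1.....2..
After op 4 (add_cursor(13)): buffer="buefbmhvyqbsl" (len 13), cursors c3@2 c1@6 c2@12 c4@13, authorship 3...1.....2..
After op 5 (move_right): buffer="buefbmhvyqbsl" (len 13), cursors c3@3 c1@7 c2@13 c4@13, authorship 3...1.....2..
After op 6 (insert('x')): buffer="buexfbmhxvyqbslxx" (len 17), cursors c3@4 c1@9 c2@17 c4@17, authorship 3..3.1..1...2..24
After op 7 (move_right): buffer="buexfbmhxvyqbslxx" (len 17), cursors c3@5 c1@10 c2@17 c4@17, authorship 3..3.1..1...2..24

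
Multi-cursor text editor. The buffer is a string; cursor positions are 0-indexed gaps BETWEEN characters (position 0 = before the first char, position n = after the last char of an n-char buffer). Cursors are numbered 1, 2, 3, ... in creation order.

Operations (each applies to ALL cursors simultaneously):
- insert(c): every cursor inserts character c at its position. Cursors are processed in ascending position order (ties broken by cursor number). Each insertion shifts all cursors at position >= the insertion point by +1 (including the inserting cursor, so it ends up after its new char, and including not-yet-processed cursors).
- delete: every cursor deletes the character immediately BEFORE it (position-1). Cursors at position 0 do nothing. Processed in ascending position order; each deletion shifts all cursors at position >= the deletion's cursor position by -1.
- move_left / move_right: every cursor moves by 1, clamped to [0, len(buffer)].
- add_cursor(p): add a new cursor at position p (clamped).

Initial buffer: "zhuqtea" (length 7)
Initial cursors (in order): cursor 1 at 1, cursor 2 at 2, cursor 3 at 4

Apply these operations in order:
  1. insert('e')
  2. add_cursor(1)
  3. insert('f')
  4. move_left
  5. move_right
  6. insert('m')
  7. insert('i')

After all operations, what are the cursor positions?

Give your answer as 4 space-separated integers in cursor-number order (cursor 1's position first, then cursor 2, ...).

Answer: 8 13 19 4

Derivation:
After op 1 (insert('e')): buffer="zeheuqetea" (len 10), cursors c1@2 c2@4 c3@7, authorship .1.2..3...
After op 2 (add_cursor(1)): buffer="zeheuqetea" (len 10), cursors c4@1 c1@2 c2@4 c3@7, authorship .1.2..3...
After op 3 (insert('f')): buffer="zfefhefuqeftea" (len 14), cursors c4@2 c1@4 c2@7 c3@11, authorship .411.22..33...
After op 4 (move_left): buffer="zfefhefuqeftea" (len 14), cursors c4@1 c1@3 c2@6 c3@10, authorship .411.22..33...
After op 5 (move_right): buffer="zfefhefuqeftea" (len 14), cursors c4@2 c1@4 c2@7 c3@11, authorship .411.22..33...
After op 6 (insert('m')): buffer="zfmefmhefmuqefmtea" (len 18), cursors c4@3 c1@6 c2@10 c3@15, authorship .44111.222..333...
After op 7 (insert('i')): buffer="zfmiefmihefmiuqefmitea" (len 22), cursors c4@4 c1@8 c2@13 c3@19, authorship .4441111.2222..3333...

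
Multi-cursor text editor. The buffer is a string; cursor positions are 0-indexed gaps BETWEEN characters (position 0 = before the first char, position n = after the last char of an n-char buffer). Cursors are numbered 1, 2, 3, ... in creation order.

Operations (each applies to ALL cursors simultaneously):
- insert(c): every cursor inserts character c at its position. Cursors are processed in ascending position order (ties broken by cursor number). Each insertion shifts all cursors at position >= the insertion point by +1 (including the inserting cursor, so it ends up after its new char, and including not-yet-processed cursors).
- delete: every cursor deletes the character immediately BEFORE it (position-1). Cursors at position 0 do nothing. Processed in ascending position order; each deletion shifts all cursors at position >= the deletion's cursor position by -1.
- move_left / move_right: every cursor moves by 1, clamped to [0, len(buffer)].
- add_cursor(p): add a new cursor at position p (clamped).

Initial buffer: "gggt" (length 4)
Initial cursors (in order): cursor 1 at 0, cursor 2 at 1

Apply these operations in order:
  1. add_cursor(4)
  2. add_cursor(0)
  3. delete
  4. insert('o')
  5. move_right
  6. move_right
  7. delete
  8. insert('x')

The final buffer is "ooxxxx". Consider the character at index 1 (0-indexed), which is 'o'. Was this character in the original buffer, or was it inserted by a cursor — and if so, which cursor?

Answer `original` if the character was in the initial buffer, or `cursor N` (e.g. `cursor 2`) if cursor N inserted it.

After op 1 (add_cursor(4)): buffer="gggt" (len 4), cursors c1@0 c2@1 c3@4, authorship ....
After op 2 (add_cursor(0)): buffer="gggt" (len 4), cursors c1@0 c4@0 c2@1 c3@4, authorship ....
After op 3 (delete): buffer="gg" (len 2), cursors c1@0 c2@0 c4@0 c3@2, authorship ..
After op 4 (insert('o')): buffer="oooggo" (len 6), cursors c1@3 c2@3 c4@3 c3@6, authorship 124..3
After op 5 (move_right): buffer="oooggo" (len 6), cursors c1@4 c2@4 c4@4 c3@6, authorship 124..3
After op 6 (move_right): buffer="oooggo" (len 6), cursors c1@5 c2@5 c4@5 c3@6, authorship 124..3
After op 7 (delete): buffer="oo" (len 2), cursors c1@2 c2@2 c3@2 c4@2, authorship 12
After op 8 (insert('x')): buffer="ooxxxx" (len 6), cursors c1@6 c2@6 c3@6 c4@6, authorship 121234
Authorship (.=original, N=cursor N): 1 2 1 2 3 4
Index 1: author = 2

Answer: cursor 2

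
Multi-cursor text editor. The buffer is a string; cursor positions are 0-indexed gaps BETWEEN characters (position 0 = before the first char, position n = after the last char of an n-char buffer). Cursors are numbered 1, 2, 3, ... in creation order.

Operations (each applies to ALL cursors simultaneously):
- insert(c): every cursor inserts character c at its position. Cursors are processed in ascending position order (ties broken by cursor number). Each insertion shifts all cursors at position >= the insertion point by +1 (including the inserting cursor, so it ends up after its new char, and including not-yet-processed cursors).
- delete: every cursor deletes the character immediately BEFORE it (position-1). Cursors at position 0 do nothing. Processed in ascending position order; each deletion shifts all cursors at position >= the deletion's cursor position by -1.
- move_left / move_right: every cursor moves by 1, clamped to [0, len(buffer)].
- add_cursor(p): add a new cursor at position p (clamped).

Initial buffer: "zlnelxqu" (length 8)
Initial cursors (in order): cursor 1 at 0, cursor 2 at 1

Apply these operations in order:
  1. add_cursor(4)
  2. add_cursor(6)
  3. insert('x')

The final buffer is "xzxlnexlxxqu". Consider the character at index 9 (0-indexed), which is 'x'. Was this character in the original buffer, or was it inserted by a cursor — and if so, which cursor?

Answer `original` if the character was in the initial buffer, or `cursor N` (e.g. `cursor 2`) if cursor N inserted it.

After op 1 (add_cursor(4)): buffer="zlnelxqu" (len 8), cursors c1@0 c2@1 c3@4, authorship ........
After op 2 (add_cursor(6)): buffer="zlnelxqu" (len 8), cursors c1@0 c2@1 c3@4 c4@6, authorship ........
After op 3 (insert('x')): buffer="xzxlnexlxxqu" (len 12), cursors c1@1 c2@3 c3@7 c4@10, authorship 1.2...3..4..
Authorship (.=original, N=cursor N): 1 . 2 . . . 3 . . 4 . .
Index 9: author = 4

Answer: cursor 4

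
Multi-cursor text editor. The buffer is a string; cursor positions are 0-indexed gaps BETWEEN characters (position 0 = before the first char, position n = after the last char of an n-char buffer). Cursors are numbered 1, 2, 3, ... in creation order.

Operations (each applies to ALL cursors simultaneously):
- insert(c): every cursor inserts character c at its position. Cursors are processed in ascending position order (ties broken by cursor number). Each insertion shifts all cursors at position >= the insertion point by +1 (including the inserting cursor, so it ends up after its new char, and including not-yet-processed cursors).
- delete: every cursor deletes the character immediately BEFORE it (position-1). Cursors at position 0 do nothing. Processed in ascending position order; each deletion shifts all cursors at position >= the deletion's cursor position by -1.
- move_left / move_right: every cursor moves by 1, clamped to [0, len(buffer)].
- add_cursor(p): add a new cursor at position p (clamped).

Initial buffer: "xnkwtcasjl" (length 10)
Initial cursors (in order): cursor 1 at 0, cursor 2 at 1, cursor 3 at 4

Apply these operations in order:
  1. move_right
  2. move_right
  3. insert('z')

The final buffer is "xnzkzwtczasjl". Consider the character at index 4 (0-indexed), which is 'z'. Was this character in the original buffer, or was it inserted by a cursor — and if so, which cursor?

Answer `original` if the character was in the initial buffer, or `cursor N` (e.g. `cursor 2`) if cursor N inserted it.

Answer: cursor 2

Derivation:
After op 1 (move_right): buffer="xnkwtcasjl" (len 10), cursors c1@1 c2@2 c3@5, authorship ..........
After op 2 (move_right): buffer="xnkwtcasjl" (len 10), cursors c1@2 c2@3 c3@6, authorship ..........
After op 3 (insert('z')): buffer="xnzkzwtczasjl" (len 13), cursors c1@3 c2@5 c3@9, authorship ..1.2...3....
Authorship (.=original, N=cursor N): . . 1 . 2 . . . 3 . . . .
Index 4: author = 2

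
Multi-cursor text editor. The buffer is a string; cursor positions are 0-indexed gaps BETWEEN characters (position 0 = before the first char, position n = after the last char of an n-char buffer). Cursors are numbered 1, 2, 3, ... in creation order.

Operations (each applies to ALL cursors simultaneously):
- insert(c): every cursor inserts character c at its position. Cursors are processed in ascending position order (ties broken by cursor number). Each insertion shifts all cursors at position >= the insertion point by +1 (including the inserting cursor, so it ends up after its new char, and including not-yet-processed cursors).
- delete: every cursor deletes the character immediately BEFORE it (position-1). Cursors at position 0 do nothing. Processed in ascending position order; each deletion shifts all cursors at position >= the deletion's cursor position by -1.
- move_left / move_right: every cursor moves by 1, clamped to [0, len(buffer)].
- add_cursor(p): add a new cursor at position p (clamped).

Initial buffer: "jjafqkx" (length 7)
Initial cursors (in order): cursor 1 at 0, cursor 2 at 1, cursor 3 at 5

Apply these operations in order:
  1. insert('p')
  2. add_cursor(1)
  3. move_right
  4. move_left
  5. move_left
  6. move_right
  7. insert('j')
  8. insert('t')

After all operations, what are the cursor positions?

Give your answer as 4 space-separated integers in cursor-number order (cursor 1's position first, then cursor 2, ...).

After op 1 (insert('p')): buffer="pjpjafqpkx" (len 10), cursors c1@1 c2@3 c3@8, authorship 1.2....3..
After op 2 (add_cursor(1)): buffer="pjpjafqpkx" (len 10), cursors c1@1 c4@1 c2@3 c3@8, authorship 1.2....3..
After op 3 (move_right): buffer="pjpjafqpkx" (len 10), cursors c1@2 c4@2 c2@4 c3@9, authorship 1.2....3..
After op 4 (move_left): buffer="pjpjafqpkx" (len 10), cursors c1@1 c4@1 c2@3 c3@8, authorship 1.2....3..
After op 5 (move_left): buffer="pjpjafqpkx" (len 10), cursors c1@0 c4@0 c2@2 c3@7, authorship 1.2....3..
After op 6 (move_right): buffer="pjpjafqpkx" (len 10), cursors c1@1 c4@1 c2@3 c3@8, authorship 1.2....3..
After op 7 (insert('j')): buffer="pjjjpjjafqpjkx" (len 14), cursors c1@3 c4@3 c2@6 c3@12, authorship 114.22....33..
After op 8 (insert('t')): buffer="pjjttjpjtjafqpjtkx" (len 18), cursors c1@5 c4@5 c2@9 c3@16, authorship 11414.222....333..

Answer: 5 9 16 5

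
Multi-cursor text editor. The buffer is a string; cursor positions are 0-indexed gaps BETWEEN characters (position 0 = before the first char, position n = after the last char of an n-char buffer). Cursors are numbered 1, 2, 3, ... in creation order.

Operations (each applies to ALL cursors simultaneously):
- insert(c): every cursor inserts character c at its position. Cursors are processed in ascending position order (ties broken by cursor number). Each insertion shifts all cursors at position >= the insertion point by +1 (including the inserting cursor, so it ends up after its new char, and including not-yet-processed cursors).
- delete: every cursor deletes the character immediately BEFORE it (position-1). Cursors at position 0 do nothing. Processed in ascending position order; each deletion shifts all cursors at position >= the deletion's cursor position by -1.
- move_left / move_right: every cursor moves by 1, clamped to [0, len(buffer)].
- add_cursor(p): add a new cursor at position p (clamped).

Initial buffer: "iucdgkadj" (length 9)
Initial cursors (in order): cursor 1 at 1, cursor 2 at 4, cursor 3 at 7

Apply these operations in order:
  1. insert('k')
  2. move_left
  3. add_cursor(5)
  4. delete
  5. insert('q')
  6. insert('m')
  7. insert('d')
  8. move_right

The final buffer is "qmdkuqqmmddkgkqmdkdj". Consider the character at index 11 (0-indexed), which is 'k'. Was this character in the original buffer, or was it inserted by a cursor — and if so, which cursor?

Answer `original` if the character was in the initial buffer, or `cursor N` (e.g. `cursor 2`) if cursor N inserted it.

After op 1 (insert('k')): buffer="ikucdkgkakdj" (len 12), cursors c1@2 c2@6 c3@10, authorship .1...2...3..
After op 2 (move_left): buffer="ikucdkgkakdj" (len 12), cursors c1@1 c2@5 c3@9, authorship .1...2...3..
After op 3 (add_cursor(5)): buffer="ikucdkgkakdj" (len 12), cursors c1@1 c2@5 c4@5 c3@9, authorship .1...2...3..
After op 4 (delete): buffer="kukgkkdj" (len 8), cursors c1@0 c2@2 c4@2 c3@5, authorship 1.2..3..
After op 5 (insert('q')): buffer="qkuqqkgkqkdj" (len 12), cursors c1@1 c2@5 c4@5 c3@9, authorship 11.242..33..
After op 6 (insert('m')): buffer="qmkuqqmmkgkqmkdj" (len 16), cursors c1@2 c2@8 c4@8 c3@13, authorship 111.24242..333..
After op 7 (insert('d')): buffer="qmdkuqqmmddkgkqmdkdj" (len 20), cursors c1@3 c2@11 c4@11 c3@17, authorship 1111.2424242..3333..
After op 8 (move_right): buffer="qmdkuqqmmddkgkqmdkdj" (len 20), cursors c1@4 c2@12 c4@12 c3@18, authorship 1111.2424242..3333..
Authorship (.=original, N=cursor N): 1 1 1 1 . 2 4 2 4 2 4 2 . . 3 3 3 3 . .
Index 11: author = 2

Answer: cursor 2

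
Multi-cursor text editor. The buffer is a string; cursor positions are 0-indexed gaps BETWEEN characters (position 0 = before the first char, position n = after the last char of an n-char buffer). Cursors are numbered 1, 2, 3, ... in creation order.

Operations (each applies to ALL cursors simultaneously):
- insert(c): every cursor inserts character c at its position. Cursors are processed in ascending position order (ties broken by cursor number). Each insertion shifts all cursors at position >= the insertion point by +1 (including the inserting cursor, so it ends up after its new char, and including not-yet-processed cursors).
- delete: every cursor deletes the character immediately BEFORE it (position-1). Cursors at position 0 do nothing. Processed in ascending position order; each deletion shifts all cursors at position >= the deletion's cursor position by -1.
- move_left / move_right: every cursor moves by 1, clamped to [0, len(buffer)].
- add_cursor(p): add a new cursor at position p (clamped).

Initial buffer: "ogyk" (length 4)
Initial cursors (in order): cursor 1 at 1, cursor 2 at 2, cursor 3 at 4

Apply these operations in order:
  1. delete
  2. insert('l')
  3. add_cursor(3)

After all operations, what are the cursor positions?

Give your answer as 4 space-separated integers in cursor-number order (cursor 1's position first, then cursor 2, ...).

Answer: 2 2 4 3

Derivation:
After op 1 (delete): buffer="y" (len 1), cursors c1@0 c2@0 c3@1, authorship .
After op 2 (insert('l')): buffer="llyl" (len 4), cursors c1@2 c2@2 c3@4, authorship 12.3
After op 3 (add_cursor(3)): buffer="llyl" (len 4), cursors c1@2 c2@2 c4@3 c3@4, authorship 12.3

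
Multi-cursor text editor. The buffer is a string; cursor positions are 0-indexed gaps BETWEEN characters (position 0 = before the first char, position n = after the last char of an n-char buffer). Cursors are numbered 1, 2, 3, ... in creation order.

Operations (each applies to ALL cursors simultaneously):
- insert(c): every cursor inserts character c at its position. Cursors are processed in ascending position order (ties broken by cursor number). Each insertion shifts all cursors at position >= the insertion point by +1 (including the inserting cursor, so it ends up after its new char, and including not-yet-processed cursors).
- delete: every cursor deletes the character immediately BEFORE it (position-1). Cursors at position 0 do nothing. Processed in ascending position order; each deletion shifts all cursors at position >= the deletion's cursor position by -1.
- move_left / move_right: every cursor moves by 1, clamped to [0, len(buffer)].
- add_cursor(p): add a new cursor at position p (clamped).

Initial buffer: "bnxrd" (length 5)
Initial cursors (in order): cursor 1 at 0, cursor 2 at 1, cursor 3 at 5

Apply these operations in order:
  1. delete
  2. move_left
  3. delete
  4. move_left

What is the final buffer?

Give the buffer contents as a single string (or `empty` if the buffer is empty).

After op 1 (delete): buffer="nxr" (len 3), cursors c1@0 c2@0 c3@3, authorship ...
After op 2 (move_left): buffer="nxr" (len 3), cursors c1@0 c2@0 c3@2, authorship ...
After op 3 (delete): buffer="nr" (len 2), cursors c1@0 c2@0 c3@1, authorship ..
After op 4 (move_left): buffer="nr" (len 2), cursors c1@0 c2@0 c3@0, authorship ..

Answer: nr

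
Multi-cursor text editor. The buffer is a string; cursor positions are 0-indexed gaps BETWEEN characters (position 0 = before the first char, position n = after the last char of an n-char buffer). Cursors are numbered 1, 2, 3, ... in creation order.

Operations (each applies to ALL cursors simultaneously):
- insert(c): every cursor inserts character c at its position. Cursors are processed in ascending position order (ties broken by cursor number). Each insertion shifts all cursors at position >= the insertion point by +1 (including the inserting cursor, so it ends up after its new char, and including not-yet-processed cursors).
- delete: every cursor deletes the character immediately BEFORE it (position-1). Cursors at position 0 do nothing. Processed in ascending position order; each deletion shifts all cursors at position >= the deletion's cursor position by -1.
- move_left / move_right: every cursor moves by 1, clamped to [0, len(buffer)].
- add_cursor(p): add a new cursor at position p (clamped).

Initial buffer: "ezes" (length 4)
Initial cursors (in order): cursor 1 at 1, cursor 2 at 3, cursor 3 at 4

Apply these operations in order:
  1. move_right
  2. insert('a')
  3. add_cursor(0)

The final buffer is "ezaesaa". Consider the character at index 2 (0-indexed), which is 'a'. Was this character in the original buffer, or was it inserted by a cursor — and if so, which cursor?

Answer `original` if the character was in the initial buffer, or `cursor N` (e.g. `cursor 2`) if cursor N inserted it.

After op 1 (move_right): buffer="ezes" (len 4), cursors c1@2 c2@4 c3@4, authorship ....
After op 2 (insert('a')): buffer="ezaesaa" (len 7), cursors c1@3 c2@7 c3@7, authorship ..1..23
After op 3 (add_cursor(0)): buffer="ezaesaa" (len 7), cursors c4@0 c1@3 c2@7 c3@7, authorship ..1..23
Authorship (.=original, N=cursor N): . . 1 . . 2 3
Index 2: author = 1

Answer: cursor 1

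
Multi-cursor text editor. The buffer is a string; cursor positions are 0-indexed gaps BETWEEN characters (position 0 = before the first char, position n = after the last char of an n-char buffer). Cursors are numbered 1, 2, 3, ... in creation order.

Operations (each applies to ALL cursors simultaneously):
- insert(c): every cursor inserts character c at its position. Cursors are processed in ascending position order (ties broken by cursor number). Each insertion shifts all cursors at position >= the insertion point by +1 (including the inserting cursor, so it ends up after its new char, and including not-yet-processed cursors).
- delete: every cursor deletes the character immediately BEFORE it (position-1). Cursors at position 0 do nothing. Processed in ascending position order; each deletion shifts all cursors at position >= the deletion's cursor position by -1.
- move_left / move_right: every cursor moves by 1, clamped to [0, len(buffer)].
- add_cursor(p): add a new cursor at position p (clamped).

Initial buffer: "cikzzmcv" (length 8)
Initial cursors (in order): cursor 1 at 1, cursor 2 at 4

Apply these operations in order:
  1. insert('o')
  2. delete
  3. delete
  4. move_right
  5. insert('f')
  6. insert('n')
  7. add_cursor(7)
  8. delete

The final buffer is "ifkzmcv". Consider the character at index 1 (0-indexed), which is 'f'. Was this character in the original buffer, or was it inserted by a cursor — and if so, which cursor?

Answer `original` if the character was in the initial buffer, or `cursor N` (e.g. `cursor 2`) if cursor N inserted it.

After op 1 (insert('o')): buffer="coikzozmcv" (len 10), cursors c1@2 c2@6, authorship .1...2....
After op 2 (delete): buffer="cikzzmcv" (len 8), cursors c1@1 c2@4, authorship ........
After op 3 (delete): buffer="ikzmcv" (len 6), cursors c1@0 c2@2, authorship ......
After op 4 (move_right): buffer="ikzmcv" (len 6), cursors c1@1 c2@3, authorship ......
After op 5 (insert('f')): buffer="ifkzfmcv" (len 8), cursors c1@2 c2@5, authorship .1..2...
After op 6 (insert('n')): buffer="ifnkzfnmcv" (len 10), cursors c1@3 c2@7, authorship .11..22...
After op 7 (add_cursor(7)): buffer="ifnkzfnmcv" (len 10), cursors c1@3 c2@7 c3@7, authorship .11..22...
After op 8 (delete): buffer="ifkzmcv" (len 7), cursors c1@2 c2@4 c3@4, authorship .1.....
Authorship (.=original, N=cursor N): . 1 . . . . .
Index 1: author = 1

Answer: cursor 1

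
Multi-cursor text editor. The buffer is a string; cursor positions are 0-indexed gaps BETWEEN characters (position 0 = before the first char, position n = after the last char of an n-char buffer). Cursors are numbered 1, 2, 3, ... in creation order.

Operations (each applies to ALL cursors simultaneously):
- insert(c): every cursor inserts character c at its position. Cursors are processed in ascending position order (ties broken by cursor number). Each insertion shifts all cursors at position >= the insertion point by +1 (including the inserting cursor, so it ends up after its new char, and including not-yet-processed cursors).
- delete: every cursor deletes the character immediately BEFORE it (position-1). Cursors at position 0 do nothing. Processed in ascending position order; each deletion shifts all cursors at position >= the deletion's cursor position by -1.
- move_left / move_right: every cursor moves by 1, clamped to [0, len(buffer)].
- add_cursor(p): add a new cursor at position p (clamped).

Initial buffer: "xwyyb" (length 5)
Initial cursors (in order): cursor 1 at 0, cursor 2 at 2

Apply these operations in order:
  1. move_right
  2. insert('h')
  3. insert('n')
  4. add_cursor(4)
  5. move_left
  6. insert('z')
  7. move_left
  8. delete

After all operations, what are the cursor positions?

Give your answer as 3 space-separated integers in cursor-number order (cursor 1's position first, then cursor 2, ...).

After op 1 (move_right): buffer="xwyyb" (len 5), cursors c1@1 c2@3, authorship .....
After op 2 (insert('h')): buffer="xhwyhyb" (len 7), cursors c1@2 c2@5, authorship .1..2..
After op 3 (insert('n')): buffer="xhnwyhnyb" (len 9), cursors c1@3 c2@7, authorship .11..22..
After op 4 (add_cursor(4)): buffer="xhnwyhnyb" (len 9), cursors c1@3 c3@4 c2@7, authorship .11..22..
After op 5 (move_left): buffer="xhnwyhnyb" (len 9), cursors c1@2 c3@3 c2@6, authorship .11..22..
After op 6 (insert('z')): buffer="xhznzwyhznyb" (len 12), cursors c1@3 c3@5 c2@9, authorship .1113..222..
After op 7 (move_left): buffer="xhznzwyhznyb" (len 12), cursors c1@2 c3@4 c2@8, authorship .1113..222..
After op 8 (delete): buffer="xzzwyznyb" (len 9), cursors c1@1 c3@2 c2@5, authorship .13..22..

Answer: 1 5 2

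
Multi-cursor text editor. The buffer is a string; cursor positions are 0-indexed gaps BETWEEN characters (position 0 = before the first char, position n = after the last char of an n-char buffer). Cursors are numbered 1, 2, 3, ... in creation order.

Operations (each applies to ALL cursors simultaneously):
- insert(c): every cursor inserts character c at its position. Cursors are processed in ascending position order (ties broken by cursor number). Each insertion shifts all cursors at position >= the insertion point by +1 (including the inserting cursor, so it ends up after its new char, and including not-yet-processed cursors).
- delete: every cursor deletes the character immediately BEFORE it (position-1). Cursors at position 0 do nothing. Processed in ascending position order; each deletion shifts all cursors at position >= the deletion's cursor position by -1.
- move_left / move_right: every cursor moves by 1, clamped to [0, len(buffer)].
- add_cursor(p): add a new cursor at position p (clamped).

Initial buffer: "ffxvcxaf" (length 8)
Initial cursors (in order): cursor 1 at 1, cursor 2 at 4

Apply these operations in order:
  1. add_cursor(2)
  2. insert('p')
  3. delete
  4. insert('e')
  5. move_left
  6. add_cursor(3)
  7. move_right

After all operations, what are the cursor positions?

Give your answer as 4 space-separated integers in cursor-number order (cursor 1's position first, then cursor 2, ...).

Answer: 2 7 4 4

Derivation:
After op 1 (add_cursor(2)): buffer="ffxvcxaf" (len 8), cursors c1@1 c3@2 c2@4, authorship ........
After op 2 (insert('p')): buffer="fpfpxvpcxaf" (len 11), cursors c1@2 c3@4 c2@7, authorship .1.3..2....
After op 3 (delete): buffer="ffxvcxaf" (len 8), cursors c1@1 c3@2 c2@4, authorship ........
After op 4 (insert('e')): buffer="fefexvecxaf" (len 11), cursors c1@2 c3@4 c2@7, authorship .1.3..2....
After op 5 (move_left): buffer="fefexvecxaf" (len 11), cursors c1@1 c3@3 c2@6, authorship .1.3..2....
After op 6 (add_cursor(3)): buffer="fefexvecxaf" (len 11), cursors c1@1 c3@3 c4@3 c2@6, authorship .1.3..2....
After op 7 (move_right): buffer="fefexvecxaf" (len 11), cursors c1@2 c3@4 c4@4 c2@7, authorship .1.3..2....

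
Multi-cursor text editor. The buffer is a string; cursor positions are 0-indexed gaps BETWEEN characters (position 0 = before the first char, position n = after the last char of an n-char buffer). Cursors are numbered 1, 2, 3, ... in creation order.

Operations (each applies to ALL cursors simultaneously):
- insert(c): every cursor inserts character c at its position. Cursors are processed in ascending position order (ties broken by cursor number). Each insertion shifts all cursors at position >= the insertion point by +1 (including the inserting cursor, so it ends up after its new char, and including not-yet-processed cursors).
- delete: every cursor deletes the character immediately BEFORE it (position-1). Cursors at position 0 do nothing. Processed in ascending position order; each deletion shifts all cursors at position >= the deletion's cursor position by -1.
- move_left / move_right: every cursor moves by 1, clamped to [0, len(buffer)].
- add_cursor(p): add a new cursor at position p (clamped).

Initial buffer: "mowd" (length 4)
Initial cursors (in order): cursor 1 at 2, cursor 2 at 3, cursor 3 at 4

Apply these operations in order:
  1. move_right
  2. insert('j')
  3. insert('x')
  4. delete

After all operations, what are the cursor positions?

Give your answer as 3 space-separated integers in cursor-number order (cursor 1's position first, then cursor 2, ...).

Answer: 4 7 7

Derivation:
After op 1 (move_right): buffer="mowd" (len 4), cursors c1@3 c2@4 c3@4, authorship ....
After op 2 (insert('j')): buffer="mowjdjj" (len 7), cursors c1@4 c2@7 c3@7, authorship ...1.23
After op 3 (insert('x')): buffer="mowjxdjjxx" (len 10), cursors c1@5 c2@10 c3@10, authorship ...11.2323
After op 4 (delete): buffer="mowjdjj" (len 7), cursors c1@4 c2@7 c3@7, authorship ...1.23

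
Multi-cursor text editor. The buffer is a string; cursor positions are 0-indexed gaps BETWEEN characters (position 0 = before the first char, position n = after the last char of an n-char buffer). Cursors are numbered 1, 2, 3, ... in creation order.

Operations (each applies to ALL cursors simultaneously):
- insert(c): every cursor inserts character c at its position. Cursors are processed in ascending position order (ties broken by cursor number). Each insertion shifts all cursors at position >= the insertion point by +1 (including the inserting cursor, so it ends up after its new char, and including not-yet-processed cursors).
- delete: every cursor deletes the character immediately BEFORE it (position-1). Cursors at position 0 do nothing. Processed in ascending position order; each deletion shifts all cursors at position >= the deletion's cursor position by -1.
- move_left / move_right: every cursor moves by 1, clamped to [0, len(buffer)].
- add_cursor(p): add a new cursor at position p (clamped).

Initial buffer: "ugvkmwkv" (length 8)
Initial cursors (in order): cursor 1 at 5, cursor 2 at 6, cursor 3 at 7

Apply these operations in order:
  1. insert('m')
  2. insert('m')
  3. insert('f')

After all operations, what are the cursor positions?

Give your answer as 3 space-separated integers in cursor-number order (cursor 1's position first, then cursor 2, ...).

After op 1 (insert('m')): buffer="ugvkmmwmkmv" (len 11), cursors c1@6 c2@8 c3@10, authorship .....1.2.3.
After op 2 (insert('m')): buffer="ugvkmmmwmmkmmv" (len 14), cursors c1@7 c2@10 c3@13, authorship .....11.22.33.
After op 3 (insert('f')): buffer="ugvkmmmfwmmfkmmfv" (len 17), cursors c1@8 c2@12 c3@16, authorship .....111.222.333.

Answer: 8 12 16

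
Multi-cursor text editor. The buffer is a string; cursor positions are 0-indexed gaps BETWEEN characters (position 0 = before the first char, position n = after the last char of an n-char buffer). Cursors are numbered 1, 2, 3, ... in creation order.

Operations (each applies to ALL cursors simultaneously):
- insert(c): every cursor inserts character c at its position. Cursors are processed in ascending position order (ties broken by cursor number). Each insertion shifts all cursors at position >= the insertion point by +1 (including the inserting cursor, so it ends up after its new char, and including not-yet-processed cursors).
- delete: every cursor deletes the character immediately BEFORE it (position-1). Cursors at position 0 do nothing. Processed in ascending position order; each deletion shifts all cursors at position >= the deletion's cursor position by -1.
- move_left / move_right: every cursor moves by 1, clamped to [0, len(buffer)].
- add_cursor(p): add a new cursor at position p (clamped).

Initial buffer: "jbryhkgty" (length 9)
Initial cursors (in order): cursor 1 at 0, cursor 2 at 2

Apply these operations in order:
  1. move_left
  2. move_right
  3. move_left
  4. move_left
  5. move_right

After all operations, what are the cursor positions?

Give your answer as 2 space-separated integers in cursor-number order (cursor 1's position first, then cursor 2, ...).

Answer: 1 1

Derivation:
After op 1 (move_left): buffer="jbryhkgty" (len 9), cursors c1@0 c2@1, authorship .........
After op 2 (move_right): buffer="jbryhkgty" (len 9), cursors c1@1 c2@2, authorship .........
After op 3 (move_left): buffer="jbryhkgty" (len 9), cursors c1@0 c2@1, authorship .........
After op 4 (move_left): buffer="jbryhkgty" (len 9), cursors c1@0 c2@0, authorship .........
After op 5 (move_right): buffer="jbryhkgty" (len 9), cursors c1@1 c2@1, authorship .........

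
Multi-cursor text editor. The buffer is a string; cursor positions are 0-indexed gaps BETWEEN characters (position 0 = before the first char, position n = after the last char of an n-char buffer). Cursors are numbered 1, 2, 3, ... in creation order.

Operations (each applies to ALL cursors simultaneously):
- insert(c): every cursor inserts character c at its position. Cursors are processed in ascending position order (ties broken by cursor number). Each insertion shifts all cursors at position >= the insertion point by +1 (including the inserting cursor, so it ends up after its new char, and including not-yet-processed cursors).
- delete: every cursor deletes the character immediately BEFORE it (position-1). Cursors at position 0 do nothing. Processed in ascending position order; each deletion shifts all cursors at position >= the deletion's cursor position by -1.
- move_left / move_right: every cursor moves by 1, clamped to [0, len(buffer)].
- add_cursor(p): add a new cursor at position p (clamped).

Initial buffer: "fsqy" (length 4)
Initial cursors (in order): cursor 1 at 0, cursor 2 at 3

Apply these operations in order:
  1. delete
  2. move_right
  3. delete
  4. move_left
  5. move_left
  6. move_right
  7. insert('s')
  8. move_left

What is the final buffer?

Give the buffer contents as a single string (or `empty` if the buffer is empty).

Answer: sss

Derivation:
After op 1 (delete): buffer="fsy" (len 3), cursors c1@0 c2@2, authorship ...
After op 2 (move_right): buffer="fsy" (len 3), cursors c1@1 c2@3, authorship ...
After op 3 (delete): buffer="s" (len 1), cursors c1@0 c2@1, authorship .
After op 4 (move_left): buffer="s" (len 1), cursors c1@0 c2@0, authorship .
After op 5 (move_left): buffer="s" (len 1), cursors c1@0 c2@0, authorship .
After op 6 (move_right): buffer="s" (len 1), cursors c1@1 c2@1, authorship .
After op 7 (insert('s')): buffer="sss" (len 3), cursors c1@3 c2@3, authorship .12
After op 8 (move_left): buffer="sss" (len 3), cursors c1@2 c2@2, authorship .12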